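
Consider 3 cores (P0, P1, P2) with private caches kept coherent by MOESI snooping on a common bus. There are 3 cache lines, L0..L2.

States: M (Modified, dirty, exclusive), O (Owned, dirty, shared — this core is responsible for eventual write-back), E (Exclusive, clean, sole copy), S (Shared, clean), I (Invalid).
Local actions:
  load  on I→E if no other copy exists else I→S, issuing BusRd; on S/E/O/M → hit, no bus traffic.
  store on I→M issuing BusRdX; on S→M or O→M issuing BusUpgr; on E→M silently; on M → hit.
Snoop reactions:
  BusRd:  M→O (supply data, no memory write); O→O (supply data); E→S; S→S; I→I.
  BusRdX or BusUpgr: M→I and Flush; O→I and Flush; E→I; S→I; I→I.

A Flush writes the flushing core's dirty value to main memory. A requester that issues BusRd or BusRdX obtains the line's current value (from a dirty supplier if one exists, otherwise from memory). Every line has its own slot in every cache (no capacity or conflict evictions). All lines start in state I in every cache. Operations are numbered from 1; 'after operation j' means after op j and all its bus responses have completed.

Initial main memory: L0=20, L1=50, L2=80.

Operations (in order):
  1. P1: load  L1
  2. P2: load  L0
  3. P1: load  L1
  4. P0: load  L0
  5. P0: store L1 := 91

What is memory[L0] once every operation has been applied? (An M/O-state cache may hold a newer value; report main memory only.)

memory[L0] = 20

1. P1: load  L1  bus=[BusRd]  L1: P0=I P1=E P2=I  mem[L1]=50
2. P2: load  L0  bus=[BusRd]  L0: P0=I P1=I P2=E  mem[L0]=20
3. P1: load  L1  bus=[-]  L1: P0=I P1=E P2=I  mem[L1]=50
4. P0: load  L0  bus=[BusRd]  L0: P0=S P1=I P2=S  mem[L0]=20
5. P0: store L1 := 91  bus=[BusRdX]  L1: P0=M P1=I P2=I  mem[L1]=50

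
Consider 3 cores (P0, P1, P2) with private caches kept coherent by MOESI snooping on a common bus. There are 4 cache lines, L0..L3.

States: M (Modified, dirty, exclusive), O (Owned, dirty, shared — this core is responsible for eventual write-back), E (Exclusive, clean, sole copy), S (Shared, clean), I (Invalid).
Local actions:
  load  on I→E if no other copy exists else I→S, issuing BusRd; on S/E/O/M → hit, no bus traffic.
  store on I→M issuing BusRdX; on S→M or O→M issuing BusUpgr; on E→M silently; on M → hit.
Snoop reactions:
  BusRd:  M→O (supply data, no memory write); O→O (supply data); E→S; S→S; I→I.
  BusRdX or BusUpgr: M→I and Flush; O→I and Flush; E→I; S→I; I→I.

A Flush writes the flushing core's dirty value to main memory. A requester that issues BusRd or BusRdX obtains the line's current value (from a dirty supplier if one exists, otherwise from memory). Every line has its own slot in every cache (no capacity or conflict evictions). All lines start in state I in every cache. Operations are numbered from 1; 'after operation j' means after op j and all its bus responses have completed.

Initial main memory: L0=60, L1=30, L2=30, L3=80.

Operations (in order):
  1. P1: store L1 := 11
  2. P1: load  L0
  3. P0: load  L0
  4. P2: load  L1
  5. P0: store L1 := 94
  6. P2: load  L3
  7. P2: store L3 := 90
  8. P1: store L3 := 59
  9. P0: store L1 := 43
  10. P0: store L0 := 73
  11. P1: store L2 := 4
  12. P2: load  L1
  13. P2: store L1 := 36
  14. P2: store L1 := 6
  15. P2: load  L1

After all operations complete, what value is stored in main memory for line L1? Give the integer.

1. P1: store L1 := 11  bus=[BusRdX]  L1: P0=I P1=M P2=I  mem[L1]=30
2. P1: load  L0  bus=[BusRd]  L0: P0=I P1=E P2=I  mem[L0]=60
3. P0: load  L0  bus=[BusRd]  L0: P0=S P1=S P2=I  mem[L0]=60
4. P2: load  L1  bus=[BusRd]  L1: P0=I P1=O P2=S  mem[L1]=30
5. P0: store L1 := 94  bus=[BusRdX,Flush]  L1: P0=M P1=I P2=I  mem[L1]=11
6. P2: load  L3  bus=[BusRd]  L3: P0=I P1=I P2=E  mem[L3]=80
7. P2: store L3 := 90  bus=[-]  L3: P0=I P1=I P2=M  mem[L3]=80
8. P1: store L3 := 59  bus=[BusRdX,Flush]  L3: P0=I P1=M P2=I  mem[L3]=90
9. P0: store L1 := 43  bus=[-]  L1: P0=M P1=I P2=I  mem[L1]=11
10. P0: store L0 := 73  bus=[BusUpgr]  L0: P0=M P1=I P2=I  mem[L0]=60
11. P1: store L2 := 4  bus=[BusRdX]  L2: P0=I P1=M P2=I  mem[L2]=30
12. P2: load  L1  bus=[BusRd]  L1: P0=O P1=I P2=S  mem[L1]=11
13. P2: store L1 := 36  bus=[BusUpgr,Flush]  L1: P0=I P1=I P2=M  mem[L1]=43
14. P2: store L1 := 6  bus=[-]  L1: P0=I P1=I P2=M  mem[L1]=43
15. P2: load  L1  bus=[-]  L1: P0=I P1=I P2=M  mem[L1]=43

memory[L1] = 43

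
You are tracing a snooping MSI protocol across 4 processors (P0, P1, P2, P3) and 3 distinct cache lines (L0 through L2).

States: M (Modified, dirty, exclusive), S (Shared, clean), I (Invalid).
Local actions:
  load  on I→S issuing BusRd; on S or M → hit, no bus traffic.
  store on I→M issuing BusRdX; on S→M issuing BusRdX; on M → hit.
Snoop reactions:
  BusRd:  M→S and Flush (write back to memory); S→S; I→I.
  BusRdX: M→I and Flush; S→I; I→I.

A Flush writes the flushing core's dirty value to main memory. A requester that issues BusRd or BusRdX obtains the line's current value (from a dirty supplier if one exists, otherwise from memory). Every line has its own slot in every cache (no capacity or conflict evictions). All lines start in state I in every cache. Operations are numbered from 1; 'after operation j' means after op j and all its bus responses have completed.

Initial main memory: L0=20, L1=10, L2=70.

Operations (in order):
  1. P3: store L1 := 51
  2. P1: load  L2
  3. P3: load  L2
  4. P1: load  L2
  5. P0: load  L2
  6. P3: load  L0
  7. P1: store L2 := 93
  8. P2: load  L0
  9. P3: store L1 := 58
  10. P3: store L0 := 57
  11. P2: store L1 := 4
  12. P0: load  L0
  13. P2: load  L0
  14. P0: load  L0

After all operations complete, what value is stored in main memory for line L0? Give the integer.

[1] P3: store L1 := 51 | P0:I, P1:I, P2:I, P3:M(51) | bus: BusRdX
[2] P1: load  L2 | P0:I, P1:S(70), P2:I, P3:I | bus: BusRd
[3] P3: load  L2 | P0:I, P1:S(70), P2:I, P3:S(70) | bus: BusRd
[4] P1: load  L2 | P0:I, P1:S(70), P2:I, P3:S(70) | bus: none
[5] P0: load  L2 | P0:S(70), P1:S(70), P2:I, P3:S(70) | bus: BusRd
[6] P3: load  L0 | P0:I, P1:I, P2:I, P3:S(20) | bus: BusRd
[7] P1: store L2 := 93 | P0:I, P1:M(93), P2:I, P3:I | bus: BusRdX
[8] P2: load  L0 | P0:I, P1:I, P2:S(20), P3:S(20) | bus: BusRd
[9] P3: store L1 := 58 | P0:I, P1:I, P2:I, P3:M(58) | bus: none
[10] P3: store L0 := 57 | P0:I, P1:I, P2:I, P3:M(57) | bus: BusRdX
[11] P2: store L1 := 4 | P0:I, P1:I, P2:M(4), P3:I | bus: BusRdX,Flush
[12] P0: load  L0 | P0:S(57), P1:I, P2:I, P3:S(57) | bus: BusRd,Flush
[13] P2: load  L0 | P0:S(57), P1:I, P2:S(57), P3:S(57) | bus: BusRd
[14] P0: load  L0 | P0:S(57), P1:I, P2:S(57), P3:S(57) | bus: none

memory[L0] = 57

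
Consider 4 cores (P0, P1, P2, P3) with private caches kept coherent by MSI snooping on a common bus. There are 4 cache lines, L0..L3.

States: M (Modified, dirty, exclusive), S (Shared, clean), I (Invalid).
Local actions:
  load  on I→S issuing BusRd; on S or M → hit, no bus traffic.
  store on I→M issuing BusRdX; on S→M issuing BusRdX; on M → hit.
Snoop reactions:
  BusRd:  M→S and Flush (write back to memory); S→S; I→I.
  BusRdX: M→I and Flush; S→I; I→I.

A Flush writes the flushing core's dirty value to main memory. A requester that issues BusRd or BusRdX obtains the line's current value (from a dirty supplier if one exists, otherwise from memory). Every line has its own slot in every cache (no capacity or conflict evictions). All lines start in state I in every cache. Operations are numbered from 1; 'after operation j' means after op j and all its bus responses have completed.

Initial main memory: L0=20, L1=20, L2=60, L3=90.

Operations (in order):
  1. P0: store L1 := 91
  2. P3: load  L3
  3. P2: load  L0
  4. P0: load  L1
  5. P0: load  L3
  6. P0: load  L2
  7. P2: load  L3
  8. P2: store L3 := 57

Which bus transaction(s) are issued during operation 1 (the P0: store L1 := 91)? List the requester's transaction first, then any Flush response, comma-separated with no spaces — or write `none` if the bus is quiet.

bus = BusRdX

  op1 P0: store L1 := 91 → M/I/I/I on L1; bus BusRdX; mem=20
  op2 P3: load  L3 → I/I/I/S on L3; bus BusRd; mem=90
  op3 P2: load  L0 → I/I/S/I on L0; bus BusRd; mem=20
  op4 P0: load  L1 → M/I/I/I on L1; bus (none); mem=20
  op5 P0: load  L3 → S/I/I/S on L3; bus BusRd; mem=90
  op6 P0: load  L2 → S/I/I/I on L2; bus BusRd; mem=60
  op7 P2: load  L3 → S/I/S/S on L3; bus BusRd; mem=90
  op8 P2: store L3 := 57 → I/I/M/I on L3; bus BusRdX; mem=90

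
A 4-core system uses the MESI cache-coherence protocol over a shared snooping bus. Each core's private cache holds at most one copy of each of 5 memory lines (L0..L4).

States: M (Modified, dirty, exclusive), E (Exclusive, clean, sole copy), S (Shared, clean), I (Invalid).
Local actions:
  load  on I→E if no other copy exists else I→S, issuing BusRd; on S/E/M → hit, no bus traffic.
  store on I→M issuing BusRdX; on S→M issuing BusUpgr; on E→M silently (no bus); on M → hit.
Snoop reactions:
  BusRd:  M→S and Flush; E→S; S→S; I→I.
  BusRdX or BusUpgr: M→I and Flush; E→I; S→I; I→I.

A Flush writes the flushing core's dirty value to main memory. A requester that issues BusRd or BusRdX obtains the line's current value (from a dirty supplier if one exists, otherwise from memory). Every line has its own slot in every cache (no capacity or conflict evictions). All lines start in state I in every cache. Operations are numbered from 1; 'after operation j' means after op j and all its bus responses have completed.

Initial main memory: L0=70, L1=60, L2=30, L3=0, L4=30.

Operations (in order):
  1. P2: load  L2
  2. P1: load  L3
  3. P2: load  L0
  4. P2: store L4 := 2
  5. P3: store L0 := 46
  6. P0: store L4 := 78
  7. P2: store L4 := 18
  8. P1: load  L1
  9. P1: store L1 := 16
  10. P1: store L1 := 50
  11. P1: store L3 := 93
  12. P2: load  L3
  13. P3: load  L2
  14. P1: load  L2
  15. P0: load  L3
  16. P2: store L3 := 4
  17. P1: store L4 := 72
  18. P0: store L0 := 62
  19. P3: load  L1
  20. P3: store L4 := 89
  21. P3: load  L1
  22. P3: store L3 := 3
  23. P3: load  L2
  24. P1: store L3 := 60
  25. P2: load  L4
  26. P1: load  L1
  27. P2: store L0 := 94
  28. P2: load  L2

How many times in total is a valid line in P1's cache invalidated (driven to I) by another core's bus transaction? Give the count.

invalidations = 2

step 1: P2: load  L2  ⟶  IIEI  (L2)  txn=BusRd  M[L2]=30
step 2: P1: load  L3  ⟶  IEII  (L3)  txn=BusRd  M[L3]=0
step 3: P2: load  L0  ⟶  IIEI  (L0)  txn=BusRd  M[L0]=70
step 4: P2: store L4 := 2  ⟶  IIMI  (L4)  txn=BusRdX  M[L4]=30
step 5: P3: store L0 := 46  ⟶  IIIM  (L0)  txn=BusRdX  M[L0]=70
step 6: P0: store L4 := 78  ⟶  MIII  (L4)  txn=BusRdX+Flush  M[L4]=2
step 7: P2: store L4 := 18  ⟶  IIMI  (L4)  txn=BusRdX+Flush  M[L4]=78
step 8: P1: load  L1  ⟶  IEII  (L1)  txn=BusRd  M[L1]=60
step 9: P1: store L1 := 16  ⟶  IMII  (L1)  txn=∅  M[L1]=60
step 10: P1: store L1 := 50  ⟶  IMII  (L1)  txn=∅  M[L1]=60
step 11: P1: store L3 := 93  ⟶  IMII  (L3)  txn=∅  M[L3]=0
step 12: P2: load  L3  ⟶  ISSI  (L3)  txn=BusRd+Flush  M[L3]=93
step 13: P3: load  L2  ⟶  IISS  (L2)  txn=BusRd  M[L2]=30
step 14: P1: load  L2  ⟶  ISSS  (L2)  txn=BusRd  M[L2]=30
step 15: P0: load  L3  ⟶  SSSI  (L3)  txn=BusRd  M[L3]=93
step 16: P2: store L3 := 4  ⟶  IIMI  (L3)  txn=BusUpgr  M[L3]=93
step 17: P1: store L4 := 72  ⟶  IMII  (L4)  txn=BusRdX+Flush  M[L4]=18
step 18: P0: store L0 := 62  ⟶  MIII  (L0)  txn=BusRdX+Flush  M[L0]=46
step 19: P3: load  L1  ⟶  ISIS  (L1)  txn=BusRd+Flush  M[L1]=50
step 20: P3: store L4 := 89  ⟶  IIIM  (L4)  txn=BusRdX+Flush  M[L4]=72
step 21: P3: load  L1  ⟶  ISIS  (L1)  txn=∅  M[L1]=50
step 22: P3: store L3 := 3  ⟶  IIIM  (L3)  txn=BusRdX+Flush  M[L3]=4
step 23: P3: load  L2  ⟶  ISSS  (L2)  txn=∅  M[L2]=30
step 24: P1: store L3 := 60  ⟶  IMII  (L3)  txn=BusRdX+Flush  M[L3]=3
step 25: P2: load  L4  ⟶  IISS  (L4)  txn=BusRd+Flush  M[L4]=89
step 26: P1: load  L1  ⟶  ISIS  (L1)  txn=∅  M[L1]=50
step 27: P2: store L0 := 94  ⟶  IIMI  (L0)  txn=BusRdX+Flush  M[L0]=62
step 28: P2: load  L2  ⟶  ISSS  (L2)  txn=∅  M[L2]=30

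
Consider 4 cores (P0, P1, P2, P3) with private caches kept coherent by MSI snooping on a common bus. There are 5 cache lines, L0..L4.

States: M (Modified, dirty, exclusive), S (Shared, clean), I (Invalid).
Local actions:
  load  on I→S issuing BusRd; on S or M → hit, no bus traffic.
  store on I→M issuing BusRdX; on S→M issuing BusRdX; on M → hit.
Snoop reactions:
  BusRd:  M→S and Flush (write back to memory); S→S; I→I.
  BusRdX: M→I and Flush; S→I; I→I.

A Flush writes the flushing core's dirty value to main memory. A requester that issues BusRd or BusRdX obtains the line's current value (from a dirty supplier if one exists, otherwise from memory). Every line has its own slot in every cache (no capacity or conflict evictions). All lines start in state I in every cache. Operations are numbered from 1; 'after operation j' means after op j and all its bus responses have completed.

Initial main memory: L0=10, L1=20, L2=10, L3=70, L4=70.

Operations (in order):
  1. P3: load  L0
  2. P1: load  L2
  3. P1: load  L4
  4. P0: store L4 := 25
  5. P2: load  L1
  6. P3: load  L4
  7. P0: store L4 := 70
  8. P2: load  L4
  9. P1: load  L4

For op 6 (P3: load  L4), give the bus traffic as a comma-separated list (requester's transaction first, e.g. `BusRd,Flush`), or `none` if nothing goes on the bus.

1. P3: load  L0  bus=[BusRd]  L0: P0=I P1=I P2=I P3=S  mem[L0]=10
2. P1: load  L2  bus=[BusRd]  L2: P0=I P1=S P2=I P3=I  mem[L2]=10
3. P1: load  L4  bus=[BusRd]  L4: P0=I P1=S P2=I P3=I  mem[L4]=70
4. P0: store L4 := 25  bus=[BusRdX]  L4: P0=M P1=I P2=I P3=I  mem[L4]=70
5. P2: load  L1  bus=[BusRd]  L1: P0=I P1=I P2=S P3=I  mem[L1]=20
6. P3: load  L4  bus=[BusRd,Flush]  L4: P0=S P1=I P2=I P3=S  mem[L4]=25
7. P0: store L4 := 70  bus=[BusRdX]  L4: P0=M P1=I P2=I P3=I  mem[L4]=25
8. P2: load  L4  bus=[BusRd,Flush]  L4: P0=S P1=I P2=S P3=I  mem[L4]=70
9. P1: load  L4  bus=[BusRd]  L4: P0=S P1=S P2=S P3=I  mem[L4]=70

bus = BusRd,Flush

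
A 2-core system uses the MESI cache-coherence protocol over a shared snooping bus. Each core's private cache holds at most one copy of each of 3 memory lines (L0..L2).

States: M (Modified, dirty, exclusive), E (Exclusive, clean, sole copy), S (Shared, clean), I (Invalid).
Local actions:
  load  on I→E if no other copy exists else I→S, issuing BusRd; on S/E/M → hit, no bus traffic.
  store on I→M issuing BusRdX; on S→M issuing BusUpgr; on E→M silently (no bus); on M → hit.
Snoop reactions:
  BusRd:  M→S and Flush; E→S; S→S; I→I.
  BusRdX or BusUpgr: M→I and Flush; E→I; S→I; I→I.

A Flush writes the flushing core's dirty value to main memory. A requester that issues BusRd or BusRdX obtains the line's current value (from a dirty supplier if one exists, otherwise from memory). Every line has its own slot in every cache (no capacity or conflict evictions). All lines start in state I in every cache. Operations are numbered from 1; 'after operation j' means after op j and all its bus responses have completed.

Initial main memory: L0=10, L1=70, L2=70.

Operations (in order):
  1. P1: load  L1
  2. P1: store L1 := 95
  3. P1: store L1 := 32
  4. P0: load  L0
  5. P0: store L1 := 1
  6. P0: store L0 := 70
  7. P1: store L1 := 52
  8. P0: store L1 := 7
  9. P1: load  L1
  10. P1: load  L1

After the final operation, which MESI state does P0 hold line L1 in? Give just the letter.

  op1 P1: load  L1 → I/E on L1; bus BusRd; mem=70
  op2 P1: store L1 := 95 → I/M on L1; bus (none); mem=70
  op3 P1: store L1 := 32 → I/M on L1; bus (none); mem=70
  op4 P0: load  L0 → E/I on L0; bus BusRd; mem=10
  op5 P0: store L1 := 1 → M/I on L1; bus BusRdX Flush; mem=32
  op6 P0: store L0 := 70 → M/I on L0; bus (none); mem=10
  op7 P1: store L1 := 52 → I/M on L1; bus BusRdX Flush; mem=1
  op8 P0: store L1 := 7 → M/I on L1; bus BusRdX Flush; mem=52
  op9 P1: load  L1 → S/S on L1; bus BusRd Flush; mem=7
  op10 P1: load  L1 → S/S on L1; bus (none); mem=7

state = S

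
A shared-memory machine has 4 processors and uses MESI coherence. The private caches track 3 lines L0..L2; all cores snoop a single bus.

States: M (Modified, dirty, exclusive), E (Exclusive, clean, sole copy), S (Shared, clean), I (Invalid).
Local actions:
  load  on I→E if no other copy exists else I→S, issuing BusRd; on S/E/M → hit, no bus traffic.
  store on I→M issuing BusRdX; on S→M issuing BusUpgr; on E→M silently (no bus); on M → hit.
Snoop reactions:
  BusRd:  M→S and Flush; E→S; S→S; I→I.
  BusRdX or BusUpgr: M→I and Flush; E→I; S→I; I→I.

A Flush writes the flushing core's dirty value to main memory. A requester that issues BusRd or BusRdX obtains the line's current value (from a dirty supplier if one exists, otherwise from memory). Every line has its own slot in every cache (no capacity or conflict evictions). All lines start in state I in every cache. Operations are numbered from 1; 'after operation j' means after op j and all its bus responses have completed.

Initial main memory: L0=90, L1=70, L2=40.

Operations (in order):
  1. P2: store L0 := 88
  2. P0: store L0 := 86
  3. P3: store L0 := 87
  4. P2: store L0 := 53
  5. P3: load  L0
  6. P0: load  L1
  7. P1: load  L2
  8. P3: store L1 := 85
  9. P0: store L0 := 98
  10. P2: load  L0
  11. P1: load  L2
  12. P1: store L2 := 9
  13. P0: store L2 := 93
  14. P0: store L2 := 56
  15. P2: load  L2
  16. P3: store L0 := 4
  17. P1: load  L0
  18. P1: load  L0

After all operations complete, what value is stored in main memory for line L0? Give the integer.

1. P2: store L0 := 88  bus=[BusRdX]  L0: P0=I P1=I P2=M P3=I  mem[L0]=90
2. P0: store L0 := 86  bus=[BusRdX,Flush]  L0: P0=M P1=I P2=I P3=I  mem[L0]=88
3. P3: store L0 := 87  bus=[BusRdX,Flush]  L0: P0=I P1=I P2=I P3=M  mem[L0]=86
4. P2: store L0 := 53  bus=[BusRdX,Flush]  L0: P0=I P1=I P2=M P3=I  mem[L0]=87
5. P3: load  L0  bus=[BusRd,Flush]  L0: P0=I P1=I P2=S P3=S  mem[L0]=53
6. P0: load  L1  bus=[BusRd]  L1: P0=E P1=I P2=I P3=I  mem[L1]=70
7. P1: load  L2  bus=[BusRd]  L2: P0=I P1=E P2=I P3=I  mem[L2]=40
8. P3: store L1 := 85  bus=[BusRdX]  L1: P0=I P1=I P2=I P3=M  mem[L1]=70
9. P0: store L0 := 98  bus=[BusRdX]  L0: P0=M P1=I P2=I P3=I  mem[L0]=53
10. P2: load  L0  bus=[BusRd,Flush]  L0: P0=S P1=I P2=S P3=I  mem[L0]=98
11. P1: load  L2  bus=[-]  L2: P0=I P1=E P2=I P3=I  mem[L2]=40
12. P1: store L2 := 9  bus=[-]  L2: P0=I P1=M P2=I P3=I  mem[L2]=40
13. P0: store L2 := 93  bus=[BusRdX,Flush]  L2: P0=M P1=I P2=I P3=I  mem[L2]=9
14. P0: store L2 := 56  bus=[-]  L2: P0=M P1=I P2=I P3=I  mem[L2]=9
15. P2: load  L2  bus=[BusRd,Flush]  L2: P0=S P1=I P2=S P3=I  mem[L2]=56
16. P3: store L0 := 4  bus=[BusRdX]  L0: P0=I P1=I P2=I P3=M  mem[L0]=98
17. P1: load  L0  bus=[BusRd,Flush]  L0: P0=I P1=S P2=I P3=S  mem[L0]=4
18. P1: load  L0  bus=[-]  L0: P0=I P1=S P2=I P3=S  mem[L0]=4

memory[L0] = 4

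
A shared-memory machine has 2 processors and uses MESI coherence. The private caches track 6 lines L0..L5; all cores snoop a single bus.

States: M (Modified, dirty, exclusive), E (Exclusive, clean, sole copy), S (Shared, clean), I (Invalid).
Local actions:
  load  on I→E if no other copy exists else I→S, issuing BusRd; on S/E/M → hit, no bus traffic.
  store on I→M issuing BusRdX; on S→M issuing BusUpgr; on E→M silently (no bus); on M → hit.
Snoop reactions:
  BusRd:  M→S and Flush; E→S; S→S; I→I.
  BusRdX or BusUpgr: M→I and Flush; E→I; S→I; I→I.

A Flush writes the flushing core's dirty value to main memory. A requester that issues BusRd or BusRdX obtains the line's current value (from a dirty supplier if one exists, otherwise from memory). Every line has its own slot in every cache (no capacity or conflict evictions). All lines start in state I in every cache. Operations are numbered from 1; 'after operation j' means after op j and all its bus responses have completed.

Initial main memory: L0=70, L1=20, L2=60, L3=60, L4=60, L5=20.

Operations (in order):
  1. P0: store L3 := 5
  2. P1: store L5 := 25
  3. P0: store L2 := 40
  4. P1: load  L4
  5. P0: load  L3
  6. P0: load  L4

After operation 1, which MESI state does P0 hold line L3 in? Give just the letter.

  op1 P0: store L3 := 5 → M/I on L3; bus BusRdX; mem=60
  op2 P1: store L5 := 25 → I/M on L5; bus BusRdX; mem=20
  op3 P0: store L2 := 40 → M/I on L2; bus BusRdX; mem=60
  op4 P1: load  L4 → I/E on L4; bus BusRd; mem=60
  op5 P0: load  L3 → M/I on L3; bus (none); mem=60
  op6 P0: load  L4 → S/S on L4; bus BusRd; mem=60

state = M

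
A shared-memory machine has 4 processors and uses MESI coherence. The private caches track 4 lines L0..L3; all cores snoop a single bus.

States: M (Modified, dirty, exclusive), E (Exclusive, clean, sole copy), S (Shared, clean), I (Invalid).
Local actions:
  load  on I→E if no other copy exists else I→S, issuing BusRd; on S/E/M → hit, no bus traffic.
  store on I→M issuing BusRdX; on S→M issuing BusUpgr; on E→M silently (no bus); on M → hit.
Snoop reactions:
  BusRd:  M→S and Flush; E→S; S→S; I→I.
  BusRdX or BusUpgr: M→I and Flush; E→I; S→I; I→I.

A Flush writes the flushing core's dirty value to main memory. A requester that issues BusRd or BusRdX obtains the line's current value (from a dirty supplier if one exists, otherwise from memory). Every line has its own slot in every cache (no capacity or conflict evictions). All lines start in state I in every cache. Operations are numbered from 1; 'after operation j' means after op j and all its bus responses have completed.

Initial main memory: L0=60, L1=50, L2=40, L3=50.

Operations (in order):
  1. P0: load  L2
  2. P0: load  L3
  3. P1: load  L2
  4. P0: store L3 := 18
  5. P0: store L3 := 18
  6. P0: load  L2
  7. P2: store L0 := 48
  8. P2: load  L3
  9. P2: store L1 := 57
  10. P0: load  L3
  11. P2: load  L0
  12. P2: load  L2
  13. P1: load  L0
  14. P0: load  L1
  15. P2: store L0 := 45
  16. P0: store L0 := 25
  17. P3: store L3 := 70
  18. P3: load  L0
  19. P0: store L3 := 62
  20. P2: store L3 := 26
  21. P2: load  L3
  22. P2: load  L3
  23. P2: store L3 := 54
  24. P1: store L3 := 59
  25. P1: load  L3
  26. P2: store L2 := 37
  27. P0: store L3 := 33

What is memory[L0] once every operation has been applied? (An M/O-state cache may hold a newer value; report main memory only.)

1. P0: load  L2  bus=[BusRd]  L2: P0=E P1=I P2=I P3=I  mem[L2]=40
2. P0: load  L3  bus=[BusRd]  L3: P0=E P1=I P2=I P3=I  mem[L3]=50
3. P1: load  L2  bus=[BusRd]  L2: P0=S P1=S P2=I P3=I  mem[L2]=40
4. P0: store L3 := 18  bus=[-]  L3: P0=M P1=I P2=I P3=I  mem[L3]=50
5. P0: store L3 := 18  bus=[-]  L3: P0=M P1=I P2=I P3=I  mem[L3]=50
6. P0: load  L2  bus=[-]  L2: P0=S P1=S P2=I P3=I  mem[L2]=40
7. P2: store L0 := 48  bus=[BusRdX]  L0: P0=I P1=I P2=M P3=I  mem[L0]=60
8. P2: load  L3  bus=[BusRd,Flush]  L3: P0=S P1=I P2=S P3=I  mem[L3]=18
9. P2: store L1 := 57  bus=[BusRdX]  L1: P0=I P1=I P2=M P3=I  mem[L1]=50
10. P0: load  L3  bus=[-]  L3: P0=S P1=I P2=S P3=I  mem[L3]=18
11. P2: load  L0  bus=[-]  L0: P0=I P1=I P2=M P3=I  mem[L0]=60
12. P2: load  L2  bus=[BusRd]  L2: P0=S P1=S P2=S P3=I  mem[L2]=40
13. P1: load  L0  bus=[BusRd,Flush]  L0: P0=I P1=S P2=S P3=I  mem[L0]=48
14. P0: load  L1  bus=[BusRd,Flush]  L1: P0=S P1=I P2=S P3=I  mem[L1]=57
15. P2: store L0 := 45  bus=[BusUpgr]  L0: P0=I P1=I P2=M P3=I  mem[L0]=48
16. P0: store L0 := 25  bus=[BusRdX,Flush]  L0: P0=M P1=I P2=I P3=I  mem[L0]=45
17. P3: store L3 := 70  bus=[BusRdX]  L3: P0=I P1=I P2=I P3=M  mem[L3]=18
18. P3: load  L0  bus=[BusRd,Flush]  L0: P0=S P1=I P2=I P3=S  mem[L0]=25
19. P0: store L3 := 62  bus=[BusRdX,Flush]  L3: P0=M P1=I P2=I P3=I  mem[L3]=70
20. P2: store L3 := 26  bus=[BusRdX,Flush]  L3: P0=I P1=I P2=M P3=I  mem[L3]=62
21. P2: load  L3  bus=[-]  L3: P0=I P1=I P2=M P3=I  mem[L3]=62
22. P2: load  L3  bus=[-]  L3: P0=I P1=I P2=M P3=I  mem[L3]=62
23. P2: store L3 := 54  bus=[-]  L3: P0=I P1=I P2=M P3=I  mem[L3]=62
24. P1: store L3 := 59  bus=[BusRdX,Flush]  L3: P0=I P1=M P2=I P3=I  mem[L3]=54
25. P1: load  L3  bus=[-]  L3: P0=I P1=M P2=I P3=I  mem[L3]=54
26. P2: store L2 := 37  bus=[BusUpgr]  L2: P0=I P1=I P2=M P3=I  mem[L2]=40
27. P0: store L3 := 33  bus=[BusRdX,Flush]  L3: P0=M P1=I P2=I P3=I  mem[L3]=59

memory[L0] = 25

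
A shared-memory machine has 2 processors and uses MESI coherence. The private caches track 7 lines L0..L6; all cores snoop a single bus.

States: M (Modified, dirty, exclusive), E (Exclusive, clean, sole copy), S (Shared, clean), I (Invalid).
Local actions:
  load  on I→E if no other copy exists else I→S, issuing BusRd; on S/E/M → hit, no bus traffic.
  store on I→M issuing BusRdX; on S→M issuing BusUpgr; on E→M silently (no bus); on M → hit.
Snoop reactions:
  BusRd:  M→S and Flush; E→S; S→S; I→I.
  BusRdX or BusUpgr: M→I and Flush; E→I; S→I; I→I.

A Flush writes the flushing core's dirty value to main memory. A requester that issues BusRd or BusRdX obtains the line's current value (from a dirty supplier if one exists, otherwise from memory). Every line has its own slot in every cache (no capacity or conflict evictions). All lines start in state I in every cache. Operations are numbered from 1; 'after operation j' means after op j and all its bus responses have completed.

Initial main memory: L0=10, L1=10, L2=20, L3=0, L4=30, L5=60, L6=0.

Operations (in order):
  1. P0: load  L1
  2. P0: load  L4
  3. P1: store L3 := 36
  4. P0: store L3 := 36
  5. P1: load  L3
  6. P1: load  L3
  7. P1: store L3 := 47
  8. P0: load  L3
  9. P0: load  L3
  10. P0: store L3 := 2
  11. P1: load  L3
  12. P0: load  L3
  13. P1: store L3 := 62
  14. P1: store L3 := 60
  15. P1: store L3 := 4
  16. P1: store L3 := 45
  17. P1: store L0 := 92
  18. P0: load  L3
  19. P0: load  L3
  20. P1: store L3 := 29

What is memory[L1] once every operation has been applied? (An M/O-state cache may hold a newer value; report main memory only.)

memory[L1] = 10

step 1: P0: load  L1  ⟶  EI  (L1)  txn=BusRd  M[L1]=10
step 2: P0: load  L4  ⟶  EI  (L4)  txn=BusRd  M[L4]=30
step 3: P1: store L3 := 36  ⟶  IM  (L3)  txn=BusRdX  M[L3]=0
step 4: P0: store L3 := 36  ⟶  MI  (L3)  txn=BusRdX+Flush  M[L3]=36
step 5: P1: load  L3  ⟶  SS  (L3)  txn=BusRd+Flush  M[L3]=36
step 6: P1: load  L3  ⟶  SS  (L3)  txn=∅  M[L3]=36
step 7: P1: store L3 := 47  ⟶  IM  (L3)  txn=BusUpgr  M[L3]=36
step 8: P0: load  L3  ⟶  SS  (L3)  txn=BusRd+Flush  M[L3]=47
step 9: P0: load  L3  ⟶  SS  (L3)  txn=∅  M[L3]=47
step 10: P0: store L3 := 2  ⟶  MI  (L3)  txn=BusUpgr  M[L3]=47
step 11: P1: load  L3  ⟶  SS  (L3)  txn=BusRd+Flush  M[L3]=2
step 12: P0: load  L3  ⟶  SS  (L3)  txn=∅  M[L3]=2
step 13: P1: store L3 := 62  ⟶  IM  (L3)  txn=BusUpgr  M[L3]=2
step 14: P1: store L3 := 60  ⟶  IM  (L3)  txn=∅  M[L3]=2
step 15: P1: store L3 := 4  ⟶  IM  (L3)  txn=∅  M[L3]=2
step 16: P1: store L3 := 45  ⟶  IM  (L3)  txn=∅  M[L3]=2
step 17: P1: store L0 := 92  ⟶  IM  (L0)  txn=BusRdX  M[L0]=10
step 18: P0: load  L3  ⟶  SS  (L3)  txn=BusRd+Flush  M[L3]=45
step 19: P0: load  L3  ⟶  SS  (L3)  txn=∅  M[L3]=45
step 20: P1: store L3 := 29  ⟶  IM  (L3)  txn=BusUpgr  M[L3]=45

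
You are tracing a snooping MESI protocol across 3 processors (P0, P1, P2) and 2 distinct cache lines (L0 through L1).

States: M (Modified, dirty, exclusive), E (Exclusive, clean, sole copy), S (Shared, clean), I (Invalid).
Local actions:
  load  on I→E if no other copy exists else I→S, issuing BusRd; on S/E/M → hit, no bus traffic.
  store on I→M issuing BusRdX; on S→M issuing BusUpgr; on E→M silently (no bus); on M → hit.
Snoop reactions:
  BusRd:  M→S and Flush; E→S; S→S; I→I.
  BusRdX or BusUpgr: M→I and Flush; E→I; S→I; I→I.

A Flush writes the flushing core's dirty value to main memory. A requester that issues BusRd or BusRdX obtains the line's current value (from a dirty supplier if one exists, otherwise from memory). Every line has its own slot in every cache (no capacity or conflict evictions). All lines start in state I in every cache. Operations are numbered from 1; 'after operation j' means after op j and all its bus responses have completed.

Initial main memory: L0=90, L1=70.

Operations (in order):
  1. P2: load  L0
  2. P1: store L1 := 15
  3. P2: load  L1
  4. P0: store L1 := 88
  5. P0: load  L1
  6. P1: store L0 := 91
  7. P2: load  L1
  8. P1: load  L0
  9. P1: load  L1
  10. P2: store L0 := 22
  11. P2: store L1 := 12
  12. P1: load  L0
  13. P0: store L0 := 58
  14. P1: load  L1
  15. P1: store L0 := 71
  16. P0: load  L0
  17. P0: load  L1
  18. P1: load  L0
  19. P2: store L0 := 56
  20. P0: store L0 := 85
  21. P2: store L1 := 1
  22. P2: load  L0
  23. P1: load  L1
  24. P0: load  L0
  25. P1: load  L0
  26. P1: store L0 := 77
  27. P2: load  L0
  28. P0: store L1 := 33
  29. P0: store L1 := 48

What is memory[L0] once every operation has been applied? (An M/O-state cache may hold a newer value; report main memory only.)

memory[L0] = 77

  op1 P2: load  L0 → I/I/E on L0; bus BusRd; mem=90
  op2 P1: store L1 := 15 → I/M/I on L1; bus BusRdX; mem=70
  op3 P2: load  L1 → I/S/S on L1; bus BusRd Flush; mem=15
  op4 P0: store L1 := 88 → M/I/I on L1; bus BusRdX; mem=15
  op5 P0: load  L1 → M/I/I on L1; bus (none); mem=15
  op6 P1: store L0 := 91 → I/M/I on L0; bus BusRdX; mem=90
  op7 P2: load  L1 → S/I/S on L1; bus BusRd Flush; mem=88
  op8 P1: load  L0 → I/M/I on L0; bus (none); mem=90
  op9 P1: load  L1 → S/S/S on L1; bus BusRd; mem=88
  op10 P2: store L0 := 22 → I/I/M on L0; bus BusRdX Flush; mem=91
  op11 P2: store L1 := 12 → I/I/M on L1; bus BusUpgr; mem=88
  op12 P1: load  L0 → I/S/S on L0; bus BusRd Flush; mem=22
  op13 P0: store L0 := 58 → M/I/I on L0; bus BusRdX; mem=22
  op14 P1: load  L1 → I/S/S on L1; bus BusRd Flush; mem=12
  op15 P1: store L0 := 71 → I/M/I on L0; bus BusRdX Flush; mem=58
  op16 P0: load  L0 → S/S/I on L0; bus BusRd Flush; mem=71
  op17 P0: load  L1 → S/S/S on L1; bus BusRd; mem=12
  op18 P1: load  L0 → S/S/I on L0; bus (none); mem=71
  op19 P2: store L0 := 56 → I/I/M on L0; bus BusRdX; mem=71
  op20 P0: store L0 := 85 → M/I/I on L0; bus BusRdX Flush; mem=56
  op21 P2: store L1 := 1 → I/I/M on L1; bus BusUpgr; mem=12
  op22 P2: load  L0 → S/I/S on L0; bus BusRd Flush; mem=85
  op23 P1: load  L1 → I/S/S on L1; bus BusRd Flush; mem=1
  op24 P0: load  L0 → S/I/S on L0; bus (none); mem=85
  op25 P1: load  L0 → S/S/S on L0; bus BusRd; mem=85
  op26 P1: store L0 := 77 → I/M/I on L0; bus BusUpgr; mem=85
  op27 P2: load  L0 → I/S/S on L0; bus BusRd Flush; mem=77
  op28 P0: store L1 := 33 → M/I/I on L1; bus BusRdX; mem=1
  op29 P0: store L1 := 48 → M/I/I on L1; bus (none); mem=1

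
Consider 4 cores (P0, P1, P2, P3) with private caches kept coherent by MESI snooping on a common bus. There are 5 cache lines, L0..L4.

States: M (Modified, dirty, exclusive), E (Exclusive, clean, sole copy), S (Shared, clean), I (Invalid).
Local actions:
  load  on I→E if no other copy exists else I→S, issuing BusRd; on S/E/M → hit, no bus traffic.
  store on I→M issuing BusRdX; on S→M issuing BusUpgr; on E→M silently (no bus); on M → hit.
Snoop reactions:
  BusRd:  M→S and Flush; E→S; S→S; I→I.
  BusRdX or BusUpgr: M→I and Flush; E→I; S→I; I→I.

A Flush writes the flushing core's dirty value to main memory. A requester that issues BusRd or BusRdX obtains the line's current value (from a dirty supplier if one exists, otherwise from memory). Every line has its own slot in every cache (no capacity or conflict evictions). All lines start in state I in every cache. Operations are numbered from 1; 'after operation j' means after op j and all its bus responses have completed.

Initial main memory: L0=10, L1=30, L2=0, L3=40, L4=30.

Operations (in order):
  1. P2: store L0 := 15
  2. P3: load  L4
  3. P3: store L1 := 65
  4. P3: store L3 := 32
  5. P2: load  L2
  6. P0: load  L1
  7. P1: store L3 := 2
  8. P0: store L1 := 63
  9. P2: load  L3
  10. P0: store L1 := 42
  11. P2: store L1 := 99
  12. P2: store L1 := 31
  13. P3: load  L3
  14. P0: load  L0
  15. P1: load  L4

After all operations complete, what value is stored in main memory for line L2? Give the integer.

[1] P2: store L0 := 15 | P0:I, P1:I, P2:M(15), P3:I | bus: BusRdX
[2] P3: load  L4 | P0:I, P1:I, P2:I, P3:E(30) | bus: BusRd
[3] P3: store L1 := 65 | P0:I, P1:I, P2:I, P3:M(65) | bus: BusRdX
[4] P3: store L3 := 32 | P0:I, P1:I, P2:I, P3:M(32) | bus: BusRdX
[5] P2: load  L2 | P0:I, P1:I, P2:E(0), P3:I | bus: BusRd
[6] P0: load  L1 | P0:S(65), P1:I, P2:I, P3:S(65) | bus: BusRd,Flush
[7] P1: store L3 := 2 | P0:I, P1:M(2), P2:I, P3:I | bus: BusRdX,Flush
[8] P0: store L1 := 63 | P0:M(63), P1:I, P2:I, P3:I | bus: BusUpgr
[9] P2: load  L3 | P0:I, P1:S(2), P2:S(2), P3:I | bus: BusRd,Flush
[10] P0: store L1 := 42 | P0:M(42), P1:I, P2:I, P3:I | bus: none
[11] P2: store L1 := 99 | P0:I, P1:I, P2:M(99), P3:I | bus: BusRdX,Flush
[12] P2: store L1 := 31 | P0:I, P1:I, P2:M(31), P3:I | bus: none
[13] P3: load  L3 | P0:I, P1:S(2), P2:S(2), P3:S(2) | bus: BusRd
[14] P0: load  L0 | P0:S(15), P1:I, P2:S(15), P3:I | bus: BusRd,Flush
[15] P1: load  L4 | P0:I, P1:S(30), P2:I, P3:S(30) | bus: BusRd

memory[L2] = 0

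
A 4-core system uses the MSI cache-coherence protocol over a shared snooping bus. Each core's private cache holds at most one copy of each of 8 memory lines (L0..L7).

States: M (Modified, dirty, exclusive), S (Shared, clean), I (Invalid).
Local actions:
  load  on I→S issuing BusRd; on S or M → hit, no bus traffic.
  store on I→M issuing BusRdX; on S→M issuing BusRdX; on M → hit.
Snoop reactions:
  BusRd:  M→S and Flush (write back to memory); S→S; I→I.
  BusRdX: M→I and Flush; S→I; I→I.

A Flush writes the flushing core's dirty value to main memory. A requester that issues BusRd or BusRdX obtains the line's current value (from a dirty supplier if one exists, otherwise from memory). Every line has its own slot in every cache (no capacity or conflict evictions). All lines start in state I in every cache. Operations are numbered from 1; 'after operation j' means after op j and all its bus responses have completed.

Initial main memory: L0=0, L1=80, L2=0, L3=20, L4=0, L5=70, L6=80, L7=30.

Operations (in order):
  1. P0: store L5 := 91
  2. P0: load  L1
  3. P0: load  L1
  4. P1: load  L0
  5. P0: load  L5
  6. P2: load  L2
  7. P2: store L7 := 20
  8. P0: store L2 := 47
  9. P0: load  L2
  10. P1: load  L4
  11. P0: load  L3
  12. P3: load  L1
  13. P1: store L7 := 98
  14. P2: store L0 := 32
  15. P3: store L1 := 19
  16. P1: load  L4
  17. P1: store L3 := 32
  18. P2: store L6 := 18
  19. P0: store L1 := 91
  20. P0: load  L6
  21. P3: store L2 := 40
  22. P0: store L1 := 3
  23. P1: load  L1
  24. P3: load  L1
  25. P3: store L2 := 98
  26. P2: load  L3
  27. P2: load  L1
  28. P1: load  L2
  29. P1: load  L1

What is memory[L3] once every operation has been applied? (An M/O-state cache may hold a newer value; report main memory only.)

1. P0: store L5 := 91  bus=[BusRdX]  L5: P0=M P1=I P2=I P3=I  mem[L5]=70
2. P0: load  L1  bus=[BusRd]  L1: P0=S P1=I P2=I P3=I  mem[L1]=80
3. P0: load  L1  bus=[-]  L1: P0=S P1=I P2=I P3=I  mem[L1]=80
4. P1: load  L0  bus=[BusRd]  L0: P0=I P1=S P2=I P3=I  mem[L0]=0
5. P0: load  L5  bus=[-]  L5: P0=M P1=I P2=I P3=I  mem[L5]=70
6. P2: load  L2  bus=[BusRd]  L2: P0=I P1=I P2=S P3=I  mem[L2]=0
7. P2: store L7 := 20  bus=[BusRdX]  L7: P0=I P1=I P2=M P3=I  mem[L7]=30
8. P0: store L2 := 47  bus=[BusRdX]  L2: P0=M P1=I P2=I P3=I  mem[L2]=0
9. P0: load  L2  bus=[-]  L2: P0=M P1=I P2=I P3=I  mem[L2]=0
10. P1: load  L4  bus=[BusRd]  L4: P0=I P1=S P2=I P3=I  mem[L4]=0
11. P0: load  L3  bus=[BusRd]  L3: P0=S P1=I P2=I P3=I  mem[L3]=20
12. P3: load  L1  bus=[BusRd]  L1: P0=S P1=I P2=I P3=S  mem[L1]=80
13. P1: store L7 := 98  bus=[BusRdX,Flush]  L7: P0=I P1=M P2=I P3=I  mem[L7]=20
14. P2: store L0 := 32  bus=[BusRdX]  L0: P0=I P1=I P2=M P3=I  mem[L0]=0
15. P3: store L1 := 19  bus=[BusRdX]  L1: P0=I P1=I P2=I P3=M  mem[L1]=80
16. P1: load  L4  bus=[-]  L4: P0=I P1=S P2=I P3=I  mem[L4]=0
17. P1: store L3 := 32  bus=[BusRdX]  L3: P0=I P1=M P2=I P3=I  mem[L3]=20
18. P2: store L6 := 18  bus=[BusRdX]  L6: P0=I P1=I P2=M P3=I  mem[L6]=80
19. P0: store L1 := 91  bus=[BusRdX,Flush]  L1: P0=M P1=I P2=I P3=I  mem[L1]=19
20. P0: load  L6  bus=[BusRd,Flush]  L6: P0=S P1=I P2=S P3=I  mem[L6]=18
21. P3: store L2 := 40  bus=[BusRdX,Flush]  L2: P0=I P1=I P2=I P3=M  mem[L2]=47
22. P0: store L1 := 3  bus=[-]  L1: P0=M P1=I P2=I P3=I  mem[L1]=19
23. P1: load  L1  bus=[BusRd,Flush]  L1: P0=S P1=S P2=I P3=I  mem[L1]=3
24. P3: load  L1  bus=[BusRd]  L1: P0=S P1=S P2=I P3=S  mem[L1]=3
25. P3: store L2 := 98  bus=[-]  L2: P0=I P1=I P2=I P3=M  mem[L2]=47
26. P2: load  L3  bus=[BusRd,Flush]  L3: P0=I P1=S P2=S P3=I  mem[L3]=32
27. P2: load  L1  bus=[BusRd]  L1: P0=S P1=S P2=S P3=S  mem[L1]=3
28. P1: load  L2  bus=[BusRd,Flush]  L2: P0=I P1=S P2=I P3=S  mem[L2]=98
29. P1: load  L1  bus=[-]  L1: P0=S P1=S P2=S P3=S  mem[L1]=3

memory[L3] = 32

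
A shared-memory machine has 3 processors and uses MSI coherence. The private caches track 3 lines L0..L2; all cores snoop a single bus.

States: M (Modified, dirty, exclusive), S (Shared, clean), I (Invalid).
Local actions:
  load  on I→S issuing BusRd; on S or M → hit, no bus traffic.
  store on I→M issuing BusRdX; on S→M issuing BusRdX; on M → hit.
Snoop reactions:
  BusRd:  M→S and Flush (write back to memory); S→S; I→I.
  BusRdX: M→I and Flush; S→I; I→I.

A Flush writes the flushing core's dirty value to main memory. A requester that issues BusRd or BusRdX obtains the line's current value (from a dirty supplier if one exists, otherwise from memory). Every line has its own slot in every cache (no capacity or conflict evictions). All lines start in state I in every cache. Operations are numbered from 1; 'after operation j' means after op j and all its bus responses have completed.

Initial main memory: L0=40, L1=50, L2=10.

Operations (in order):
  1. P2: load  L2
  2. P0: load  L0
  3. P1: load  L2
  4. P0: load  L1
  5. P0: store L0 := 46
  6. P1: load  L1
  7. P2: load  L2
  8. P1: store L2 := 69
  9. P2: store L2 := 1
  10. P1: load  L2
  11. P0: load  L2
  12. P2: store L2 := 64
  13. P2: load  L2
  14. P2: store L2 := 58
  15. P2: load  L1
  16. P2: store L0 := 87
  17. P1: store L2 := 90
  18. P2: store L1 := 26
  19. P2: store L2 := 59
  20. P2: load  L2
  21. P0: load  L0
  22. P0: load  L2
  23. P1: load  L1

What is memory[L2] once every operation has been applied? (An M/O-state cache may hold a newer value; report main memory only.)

memory[L2] = 59

  op1 P2: load  L2 → I/I/S on L2; bus BusRd; mem=10
  op2 P0: load  L0 → S/I/I on L0; bus BusRd; mem=40
  op3 P1: load  L2 → I/S/S on L2; bus BusRd; mem=10
  op4 P0: load  L1 → S/I/I on L1; bus BusRd; mem=50
  op5 P0: store L0 := 46 → M/I/I on L0; bus BusRdX; mem=40
  op6 P1: load  L1 → S/S/I on L1; bus BusRd; mem=50
  op7 P2: load  L2 → I/S/S on L2; bus (none); mem=10
  op8 P1: store L2 := 69 → I/M/I on L2; bus BusRdX; mem=10
  op9 P2: store L2 := 1 → I/I/M on L2; bus BusRdX Flush; mem=69
  op10 P1: load  L2 → I/S/S on L2; bus BusRd Flush; mem=1
  op11 P0: load  L2 → S/S/S on L2; bus BusRd; mem=1
  op12 P2: store L2 := 64 → I/I/M on L2; bus BusRdX; mem=1
  op13 P2: load  L2 → I/I/M on L2; bus (none); mem=1
  op14 P2: store L2 := 58 → I/I/M on L2; bus (none); mem=1
  op15 P2: load  L1 → S/S/S on L1; bus BusRd; mem=50
  op16 P2: store L0 := 87 → I/I/M on L0; bus BusRdX Flush; mem=46
  op17 P1: store L2 := 90 → I/M/I on L2; bus BusRdX Flush; mem=58
  op18 P2: store L1 := 26 → I/I/M on L1; bus BusRdX; mem=50
  op19 P2: store L2 := 59 → I/I/M on L2; bus BusRdX Flush; mem=90
  op20 P2: load  L2 → I/I/M on L2; bus (none); mem=90
  op21 P0: load  L0 → S/I/S on L0; bus BusRd Flush; mem=87
  op22 P0: load  L2 → S/I/S on L2; bus BusRd Flush; mem=59
  op23 P1: load  L1 → I/S/S on L1; bus BusRd Flush; mem=26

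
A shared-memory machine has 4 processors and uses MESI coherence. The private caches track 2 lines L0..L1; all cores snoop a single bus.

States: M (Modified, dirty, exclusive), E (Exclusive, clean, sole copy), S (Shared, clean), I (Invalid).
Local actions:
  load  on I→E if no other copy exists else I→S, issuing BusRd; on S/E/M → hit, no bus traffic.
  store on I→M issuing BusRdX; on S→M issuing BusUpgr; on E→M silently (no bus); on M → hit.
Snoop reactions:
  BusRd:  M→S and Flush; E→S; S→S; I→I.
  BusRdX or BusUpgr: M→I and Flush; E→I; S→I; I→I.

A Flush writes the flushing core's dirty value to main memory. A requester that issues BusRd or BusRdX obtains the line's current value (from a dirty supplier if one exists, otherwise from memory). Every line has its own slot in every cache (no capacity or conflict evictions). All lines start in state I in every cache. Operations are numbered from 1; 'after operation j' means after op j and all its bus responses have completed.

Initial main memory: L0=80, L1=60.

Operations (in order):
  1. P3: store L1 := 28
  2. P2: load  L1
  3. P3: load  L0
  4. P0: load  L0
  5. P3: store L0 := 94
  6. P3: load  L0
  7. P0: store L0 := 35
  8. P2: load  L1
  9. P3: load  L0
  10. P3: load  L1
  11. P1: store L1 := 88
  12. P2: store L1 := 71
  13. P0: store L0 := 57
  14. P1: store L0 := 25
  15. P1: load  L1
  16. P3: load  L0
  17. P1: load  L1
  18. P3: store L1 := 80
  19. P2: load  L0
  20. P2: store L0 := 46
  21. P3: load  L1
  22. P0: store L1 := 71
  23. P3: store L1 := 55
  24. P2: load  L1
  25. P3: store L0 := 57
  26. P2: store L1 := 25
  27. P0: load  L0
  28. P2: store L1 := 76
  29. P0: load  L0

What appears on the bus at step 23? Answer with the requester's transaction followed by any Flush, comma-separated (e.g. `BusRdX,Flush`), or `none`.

bus = BusRdX,Flush

1. P3: store L1 := 28  bus=[BusRdX]  L1: P0=I P1=I P2=I P3=M  mem[L1]=60
2. P2: load  L1  bus=[BusRd,Flush]  L1: P0=I P1=I P2=S P3=S  mem[L1]=28
3. P3: load  L0  bus=[BusRd]  L0: P0=I P1=I P2=I P3=E  mem[L0]=80
4. P0: load  L0  bus=[BusRd]  L0: P0=S P1=I P2=I P3=S  mem[L0]=80
5. P3: store L0 := 94  bus=[BusUpgr]  L0: P0=I P1=I P2=I P3=M  mem[L0]=80
6. P3: load  L0  bus=[-]  L0: P0=I P1=I P2=I P3=M  mem[L0]=80
7. P0: store L0 := 35  bus=[BusRdX,Flush]  L0: P0=M P1=I P2=I P3=I  mem[L0]=94
8. P2: load  L1  bus=[-]  L1: P0=I P1=I P2=S P3=S  mem[L1]=28
9. P3: load  L0  bus=[BusRd,Flush]  L0: P0=S P1=I P2=I P3=S  mem[L0]=35
10. P3: load  L1  bus=[-]  L1: P0=I P1=I P2=S P3=S  mem[L1]=28
11. P1: store L1 := 88  bus=[BusRdX]  L1: P0=I P1=M P2=I P3=I  mem[L1]=28
12. P2: store L1 := 71  bus=[BusRdX,Flush]  L1: P0=I P1=I P2=M P3=I  mem[L1]=88
13. P0: store L0 := 57  bus=[BusUpgr]  L0: P0=M P1=I P2=I P3=I  mem[L0]=35
14. P1: store L0 := 25  bus=[BusRdX,Flush]  L0: P0=I P1=M P2=I P3=I  mem[L0]=57
15. P1: load  L1  bus=[BusRd,Flush]  L1: P0=I P1=S P2=S P3=I  mem[L1]=71
16. P3: load  L0  bus=[BusRd,Flush]  L0: P0=I P1=S P2=I P3=S  mem[L0]=25
17. P1: load  L1  bus=[-]  L1: P0=I P1=S P2=S P3=I  mem[L1]=71
18. P3: store L1 := 80  bus=[BusRdX]  L1: P0=I P1=I P2=I P3=M  mem[L1]=71
19. P2: load  L0  bus=[BusRd]  L0: P0=I P1=S P2=S P3=S  mem[L0]=25
20. P2: store L0 := 46  bus=[BusUpgr]  L0: P0=I P1=I P2=M P3=I  mem[L0]=25
21. P3: load  L1  bus=[-]  L1: P0=I P1=I P2=I P3=M  mem[L1]=71
22. P0: store L1 := 71  bus=[BusRdX,Flush]  L1: P0=M P1=I P2=I P3=I  mem[L1]=80
23. P3: store L1 := 55  bus=[BusRdX,Flush]  L1: P0=I P1=I P2=I P3=M  mem[L1]=71
24. P2: load  L1  bus=[BusRd,Flush]  L1: P0=I P1=I P2=S P3=S  mem[L1]=55
25. P3: store L0 := 57  bus=[BusRdX,Flush]  L0: P0=I P1=I P2=I P3=M  mem[L0]=46
26. P2: store L1 := 25  bus=[BusUpgr]  L1: P0=I P1=I P2=M P3=I  mem[L1]=55
27. P0: load  L0  bus=[BusRd,Flush]  L0: P0=S P1=I P2=I P3=S  mem[L0]=57
28. P2: store L1 := 76  bus=[-]  L1: P0=I P1=I P2=M P3=I  mem[L1]=55
29. P0: load  L0  bus=[-]  L0: P0=S P1=I P2=I P3=S  mem[L0]=57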